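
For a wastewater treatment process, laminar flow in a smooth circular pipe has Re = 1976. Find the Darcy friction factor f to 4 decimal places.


f = 64 / Re
f = 64 / 1976
f = 0.0324


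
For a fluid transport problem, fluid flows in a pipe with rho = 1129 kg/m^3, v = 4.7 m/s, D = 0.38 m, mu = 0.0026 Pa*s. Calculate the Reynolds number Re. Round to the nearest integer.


Re = rho * v * D / mu
Re = 1129 * 4.7 * 0.38 / 0.0026
Re = 2016.394 / 0.0026
Re = 775536


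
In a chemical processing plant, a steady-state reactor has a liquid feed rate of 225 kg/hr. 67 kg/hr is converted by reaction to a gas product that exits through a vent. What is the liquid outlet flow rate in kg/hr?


Steady-state mass balance on the main outlet: F_out = F_in - F_removed
F_out = 225 - 67
F_out = 158 kg/hr


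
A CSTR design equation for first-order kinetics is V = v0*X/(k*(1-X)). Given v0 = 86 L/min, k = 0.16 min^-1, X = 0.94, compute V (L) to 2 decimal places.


V = v0 * X / (k * (1 - X))
V = 86 * 0.94 / (0.16 * (1 - 0.94))
V = 80.84 / (0.16 * 0.06)
V = 80.84 / 0.0096
V = 8420.83 L


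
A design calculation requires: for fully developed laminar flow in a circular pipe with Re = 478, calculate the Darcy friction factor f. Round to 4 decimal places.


f = 64 / Re
f = 64 / 478
f = 0.1339


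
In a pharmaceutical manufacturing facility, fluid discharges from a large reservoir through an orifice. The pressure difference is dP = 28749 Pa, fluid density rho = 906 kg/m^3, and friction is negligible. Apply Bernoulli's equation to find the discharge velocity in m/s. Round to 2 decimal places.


v = sqrt(2*dP/rho)
v = sqrt(2*28749/906)
v = sqrt(63.463576)
v = 7.97 m/s


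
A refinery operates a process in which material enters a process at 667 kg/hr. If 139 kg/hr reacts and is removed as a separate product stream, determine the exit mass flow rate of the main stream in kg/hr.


Steady-state mass balance on the main outlet: F_out = F_in - F_removed
F_out = 667 - 139
F_out = 528 kg/hr


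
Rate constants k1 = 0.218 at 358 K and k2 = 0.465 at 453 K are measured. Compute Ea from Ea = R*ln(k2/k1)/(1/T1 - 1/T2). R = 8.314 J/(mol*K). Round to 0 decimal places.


Ea = R * ln(k2/k1) / (1/T1 - 1/T2)
ln(k2/k1) = ln(0.465/0.218) = 0.7575423
1/T1 - 1/T2 = 1/358 - 1/453 = 0.000585790571
Ea = 8.314 * 0.7575423 / 0.000585790571
Ea = 10752 J/mol


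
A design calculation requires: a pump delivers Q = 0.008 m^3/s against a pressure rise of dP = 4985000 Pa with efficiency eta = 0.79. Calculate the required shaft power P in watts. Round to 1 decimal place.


P = Q * dP / eta
P = 0.008 * 4985000 / 0.79
P = 39880.0 / 0.79
P = 50481.0 W


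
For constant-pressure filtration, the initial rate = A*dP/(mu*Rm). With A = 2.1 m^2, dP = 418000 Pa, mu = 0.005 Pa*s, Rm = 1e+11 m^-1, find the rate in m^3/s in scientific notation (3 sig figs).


rate = A * dP / (mu * Rm)
rate = 2.1 * 418000 / (0.005 * 1e+11)
rate = 877800.0 / 5.000e+08
rate = 1.76e-03 m^3/s


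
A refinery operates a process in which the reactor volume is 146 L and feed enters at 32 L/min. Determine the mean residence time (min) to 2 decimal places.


tau = V / v0
tau = 146 / 32
tau = 4.56 min


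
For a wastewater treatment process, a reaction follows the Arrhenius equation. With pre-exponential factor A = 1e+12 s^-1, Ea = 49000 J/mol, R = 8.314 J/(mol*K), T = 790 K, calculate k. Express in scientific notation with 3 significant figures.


k = A * exp(-Ea/(R*T))
k = 1e+12 * exp(-49000 / (8.314 * 790))
k = 1e+12 * exp(-7.460346)
k = 5.75e+08


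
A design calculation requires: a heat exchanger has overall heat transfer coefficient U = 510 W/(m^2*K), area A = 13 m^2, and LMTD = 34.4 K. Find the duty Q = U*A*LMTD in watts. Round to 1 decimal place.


Q = U * A * LMTD
Q = 510 * 13 * 34.4
Q = 228072.0 W


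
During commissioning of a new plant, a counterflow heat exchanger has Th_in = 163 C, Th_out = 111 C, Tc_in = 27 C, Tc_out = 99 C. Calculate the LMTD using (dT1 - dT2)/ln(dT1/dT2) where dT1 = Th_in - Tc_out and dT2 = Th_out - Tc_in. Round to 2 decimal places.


dT1 = Th_in - Tc_out = 163 - 99 = 64
dT2 = Th_out - Tc_in = 111 - 27 = 84
LMTD = (dT1 - dT2) / ln(dT1/dT2)
LMTD = (64 - 84) / ln(64/84)
LMTD = 73.55 K


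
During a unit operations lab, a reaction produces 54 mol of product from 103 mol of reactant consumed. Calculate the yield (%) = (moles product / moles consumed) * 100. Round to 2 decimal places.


Yield = (moles product / moles consumed) * 100%
Yield = (54 / 103) * 100
Yield = 0.5243 * 100
Yield = 52.43%


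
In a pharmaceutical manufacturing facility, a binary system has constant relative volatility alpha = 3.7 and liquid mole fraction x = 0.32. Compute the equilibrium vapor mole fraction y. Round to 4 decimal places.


y = alpha*x / (1 + (alpha-1)*x)
y = 3.7*0.32 / (1 + (3.7-1)*0.32)
y = 1.184 / (1 + 0.864)
y = 1.184 / 1.864
y = 0.6352


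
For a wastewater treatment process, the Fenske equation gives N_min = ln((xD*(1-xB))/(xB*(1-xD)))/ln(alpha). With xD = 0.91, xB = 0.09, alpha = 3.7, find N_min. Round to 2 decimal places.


N_min = ln((xD*(1-xB))/(xB*(1-xD))) / ln(alpha)
Numerator inside ln: 0.8281 / 0.0081 = 102.234568
ln(102.234568) = 4.62727
ln(alpha) = ln(3.7) = 1.308333
N_min = 4.62727 / 1.308333 = 3.54


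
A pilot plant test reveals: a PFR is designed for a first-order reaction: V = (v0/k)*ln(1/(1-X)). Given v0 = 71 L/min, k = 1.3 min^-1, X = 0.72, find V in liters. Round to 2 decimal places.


V = (v0/k) * ln(1/(1-X))
V = (71/1.3) * ln(1/(1-0.72))
V = 54.615385 * ln(3.571429)
V = 54.615385 * 1.272966
V = 69.52 L


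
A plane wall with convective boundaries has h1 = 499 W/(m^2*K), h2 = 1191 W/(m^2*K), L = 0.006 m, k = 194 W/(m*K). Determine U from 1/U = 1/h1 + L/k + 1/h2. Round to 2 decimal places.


1/U = 1/h1 + L/k + 1/h2
1/U = 1/499 + 0.006/194 + 1/1191
1/U = 0.002004008 + 3.09278e-05 + 0.0008396306
1/U = 0.0028745664
U = 347.88 W/(m^2*K)


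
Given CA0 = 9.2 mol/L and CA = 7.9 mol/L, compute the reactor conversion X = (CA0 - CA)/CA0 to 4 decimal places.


X = (CA0 - CA) / CA0
X = (9.2 - 7.9) / 9.2
X = 1.3 / 9.2
X = 0.1413


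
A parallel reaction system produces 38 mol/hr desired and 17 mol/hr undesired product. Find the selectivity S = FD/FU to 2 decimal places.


S = desired product rate / undesired product rate
S = 38 / 17
S = 2.24


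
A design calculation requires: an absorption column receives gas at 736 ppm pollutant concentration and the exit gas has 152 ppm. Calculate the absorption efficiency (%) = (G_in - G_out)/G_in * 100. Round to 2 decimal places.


Efficiency = (G_in - G_out) / G_in * 100%
Efficiency = (736 - 152) / 736 * 100
Efficiency = 584 / 736 * 100
Efficiency = 79.35%


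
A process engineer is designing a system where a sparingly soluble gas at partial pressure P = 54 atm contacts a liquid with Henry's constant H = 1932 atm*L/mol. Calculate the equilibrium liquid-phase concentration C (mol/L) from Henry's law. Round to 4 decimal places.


C = P / H
C = 54 / 1932
C = 0.0280 mol/L


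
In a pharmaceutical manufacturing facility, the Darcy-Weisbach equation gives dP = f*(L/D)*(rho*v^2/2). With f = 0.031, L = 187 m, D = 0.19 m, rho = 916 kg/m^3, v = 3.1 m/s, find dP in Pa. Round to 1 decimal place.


dP = f * (L/D) * (rho*v^2/2)
dP = 0.031 * (187/0.19) * (916*3.1^2/2)
L/D = 984.21052632
rho*v^2/2 = 916*9.61/2 = 4401.38
dP = 0.031 * 984.21052632 * 4401.38
dP = 134288.4 Pa


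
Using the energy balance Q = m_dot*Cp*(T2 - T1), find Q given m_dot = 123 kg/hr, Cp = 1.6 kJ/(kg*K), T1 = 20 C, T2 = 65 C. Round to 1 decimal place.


Q = m_dot * Cp * (T2 - T1)
Q = 123 * 1.6 * (65 - 20)
Q = 123 * 1.6 * 45
Q = 8856.0 kJ/hr


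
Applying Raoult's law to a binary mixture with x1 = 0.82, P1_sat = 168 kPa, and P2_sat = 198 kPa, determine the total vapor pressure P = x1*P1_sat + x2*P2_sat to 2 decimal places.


P = x1*P1_sat + x2*P2_sat
x2 = 1 - x1 = 1 - 0.82 = 0.18
P = 0.82*168 + 0.18*198
P = 137.76 + 35.64
P = 173.40 kPa


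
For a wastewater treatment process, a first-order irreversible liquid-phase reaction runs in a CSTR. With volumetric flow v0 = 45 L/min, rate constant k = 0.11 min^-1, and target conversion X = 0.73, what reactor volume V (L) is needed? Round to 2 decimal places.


V = v0 * X / (k * (1 - X))
V = 45 * 0.73 / (0.11 * (1 - 0.73))
V = 32.85 / (0.11 * 0.27)
V = 32.85 / 0.0297
V = 1106.06 L


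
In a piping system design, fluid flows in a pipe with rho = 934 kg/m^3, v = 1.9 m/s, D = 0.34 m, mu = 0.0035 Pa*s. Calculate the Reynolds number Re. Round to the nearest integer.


Re = rho * v * D / mu
Re = 934 * 1.9 * 0.34 / 0.0035
Re = 603.364 / 0.0035
Re = 172390


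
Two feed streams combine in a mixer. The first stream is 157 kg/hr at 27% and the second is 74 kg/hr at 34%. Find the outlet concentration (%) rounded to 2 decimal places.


Mass balance on solute: F1*x1 + F2*x2 = F3*x3
F3 = F1 + F2 = 157 + 74 = 231 kg/hr
x3 = (F1*x1 + F2*x2)/F3
x3 = (157*0.27 + 74*0.34) / 231
x3 = 29.24%


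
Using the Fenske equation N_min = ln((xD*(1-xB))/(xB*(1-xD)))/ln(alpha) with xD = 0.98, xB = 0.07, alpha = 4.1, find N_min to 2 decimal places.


N_min = ln((xD*(1-xB))/(xB*(1-xD))) / ln(alpha)
Numerator inside ln: 0.9114 / 0.0014 = 651.0
ln(651.0) = 6.47851
ln(alpha) = ln(4.1) = 1.410987
N_min = 6.47851 / 1.410987 = 4.59


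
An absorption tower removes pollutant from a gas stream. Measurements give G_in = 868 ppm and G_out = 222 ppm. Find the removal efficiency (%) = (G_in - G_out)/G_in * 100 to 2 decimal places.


Efficiency = (G_in - G_out) / G_in * 100%
Efficiency = (868 - 222) / 868 * 100
Efficiency = 646 / 868 * 100
Efficiency = 74.42%


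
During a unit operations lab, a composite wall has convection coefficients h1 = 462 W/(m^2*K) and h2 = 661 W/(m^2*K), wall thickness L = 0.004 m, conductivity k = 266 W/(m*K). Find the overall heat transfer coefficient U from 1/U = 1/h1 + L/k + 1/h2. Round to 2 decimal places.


1/U = 1/h1 + L/k + 1/h2
1/U = 1/462 + 0.004/266 + 1/661
1/U = 0.0021645022 + 1.50376e-05 + 0.0015128593
1/U = 0.0036923991
U = 270.83 W/(m^2*K)


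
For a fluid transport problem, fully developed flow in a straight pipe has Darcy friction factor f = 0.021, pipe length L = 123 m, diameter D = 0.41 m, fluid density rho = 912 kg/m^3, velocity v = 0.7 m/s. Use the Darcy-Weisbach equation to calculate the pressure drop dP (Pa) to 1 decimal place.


dP = f * (L/D) * (rho*v^2/2)
dP = 0.021 * (123/0.41) * (912*0.7^2/2)
L/D = 300.0
rho*v^2/2 = 912*0.49/2 = 223.44
dP = 0.021 * 300.0 * 223.44
dP = 1407.7 Pa


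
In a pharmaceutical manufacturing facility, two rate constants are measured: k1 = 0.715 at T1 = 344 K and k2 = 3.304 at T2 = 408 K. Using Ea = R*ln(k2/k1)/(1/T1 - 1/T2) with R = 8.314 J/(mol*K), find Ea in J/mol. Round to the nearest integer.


Ea = R * ln(k2/k1) / (1/T1 - 1/T2)
ln(k2/k1) = ln(3.304/0.715) = 1.5306066
1/T1 - 1/T2 = 1/344 - 1/408 = 0.000455996352
Ea = 8.314 * 1.5306066 / 0.000455996352
Ea = 27907 J/mol


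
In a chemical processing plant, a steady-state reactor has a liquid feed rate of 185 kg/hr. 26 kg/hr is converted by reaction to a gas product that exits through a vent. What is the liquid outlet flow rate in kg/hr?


Steady-state mass balance on the main outlet: F_out = F_in - F_removed
F_out = 185 - 26
F_out = 159 kg/hr


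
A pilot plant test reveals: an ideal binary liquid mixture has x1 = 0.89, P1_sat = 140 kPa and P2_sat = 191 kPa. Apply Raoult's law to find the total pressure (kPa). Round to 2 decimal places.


P = x1*P1_sat + x2*P2_sat
x2 = 1 - x1 = 1 - 0.89 = 0.11
P = 0.89*140 + 0.11*191
P = 124.6 + 21.01
P = 145.61 kPa


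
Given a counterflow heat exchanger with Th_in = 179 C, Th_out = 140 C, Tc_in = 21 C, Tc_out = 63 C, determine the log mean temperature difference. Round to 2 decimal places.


dT1 = Th_in - Tc_out = 179 - 63 = 116
dT2 = Th_out - Tc_in = 140 - 21 = 119
LMTD = (dT1 - dT2) / ln(dT1/dT2)
LMTD = (116 - 119) / ln(116/119)
LMTD = 117.49 K


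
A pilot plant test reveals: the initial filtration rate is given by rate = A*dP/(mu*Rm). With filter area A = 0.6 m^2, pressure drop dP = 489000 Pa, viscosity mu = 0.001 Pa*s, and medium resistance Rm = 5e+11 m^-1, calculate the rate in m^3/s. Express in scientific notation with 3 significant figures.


rate = A * dP / (mu * Rm)
rate = 0.6 * 489000 / (0.001 * 5e+11)
rate = 293400.0 / 5.000e+08
rate = 5.87e-04 m^3/s


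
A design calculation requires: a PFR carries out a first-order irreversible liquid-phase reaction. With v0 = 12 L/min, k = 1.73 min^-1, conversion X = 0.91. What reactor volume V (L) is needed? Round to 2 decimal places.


V = (v0/k) * ln(1/(1-X))
V = (12/1.73) * ln(1/(1-0.91))
V = 6.936416 * ln(11.111111)
V = 6.936416 * 2.407946
V = 16.70 L


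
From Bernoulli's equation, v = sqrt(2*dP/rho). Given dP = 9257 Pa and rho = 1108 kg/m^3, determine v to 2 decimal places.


v = sqrt(2*dP/rho)
v = sqrt(2*9257/1108)
v = sqrt(16.709386)
v = 4.09 m/s


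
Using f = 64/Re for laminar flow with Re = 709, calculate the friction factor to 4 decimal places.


f = 64 / Re
f = 64 / 709
f = 0.0903


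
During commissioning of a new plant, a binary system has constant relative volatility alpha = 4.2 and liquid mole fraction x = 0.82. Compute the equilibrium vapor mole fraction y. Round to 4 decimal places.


y = alpha*x / (1 + (alpha-1)*x)
y = 4.2*0.82 / (1 + (4.2-1)*0.82)
y = 3.444 / (1 + 2.624)
y = 3.444 / 3.624
y = 0.9503


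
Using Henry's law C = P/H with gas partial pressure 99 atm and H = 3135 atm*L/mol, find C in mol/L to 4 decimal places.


C = P / H
C = 99 / 3135
C = 0.0316 mol/L


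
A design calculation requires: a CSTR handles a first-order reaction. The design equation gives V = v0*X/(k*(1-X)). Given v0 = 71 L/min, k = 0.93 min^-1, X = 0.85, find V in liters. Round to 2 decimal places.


V = v0 * X / (k * (1 - X))
V = 71 * 0.85 / (0.93 * (1 - 0.85))
V = 60.35 / (0.93 * 0.15)
V = 60.35 / 0.1395
V = 432.62 L


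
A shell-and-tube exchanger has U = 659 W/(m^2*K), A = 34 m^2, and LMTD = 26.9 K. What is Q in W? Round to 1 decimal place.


Q = U * A * LMTD
Q = 659 * 34 * 26.9
Q = 602721.4 W


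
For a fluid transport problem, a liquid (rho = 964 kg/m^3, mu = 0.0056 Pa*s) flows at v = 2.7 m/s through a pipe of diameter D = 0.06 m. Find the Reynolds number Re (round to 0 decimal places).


Re = rho * v * D / mu
Re = 964 * 2.7 * 0.06 / 0.0056
Re = 156.168 / 0.0056
Re = 27887


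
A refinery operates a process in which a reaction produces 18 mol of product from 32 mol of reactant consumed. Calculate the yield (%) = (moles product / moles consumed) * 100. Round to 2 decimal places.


Yield = (moles product / moles consumed) * 100%
Yield = (18 / 32) * 100
Yield = 0.5625 * 100
Yield = 56.25%


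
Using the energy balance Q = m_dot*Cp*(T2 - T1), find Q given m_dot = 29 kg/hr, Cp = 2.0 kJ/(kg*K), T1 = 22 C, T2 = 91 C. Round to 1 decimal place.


Q = m_dot * Cp * (T2 - T1)
Q = 29 * 2.0 * (91 - 22)
Q = 29 * 2.0 * 69
Q = 4002.0 kJ/hr


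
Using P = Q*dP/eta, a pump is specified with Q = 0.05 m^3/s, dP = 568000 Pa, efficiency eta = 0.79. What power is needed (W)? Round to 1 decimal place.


P = Q * dP / eta
P = 0.05 * 568000 / 0.79
P = 28400.0 / 0.79
P = 35949.4 W


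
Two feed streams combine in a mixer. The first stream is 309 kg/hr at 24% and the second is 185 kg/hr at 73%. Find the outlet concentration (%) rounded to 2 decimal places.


Mass balance on solute: F1*x1 + F2*x2 = F3*x3
F3 = F1 + F2 = 309 + 185 = 494 kg/hr
x3 = (F1*x1 + F2*x2)/F3
x3 = (309*0.24 + 185*0.73) / 494
x3 = 42.35%


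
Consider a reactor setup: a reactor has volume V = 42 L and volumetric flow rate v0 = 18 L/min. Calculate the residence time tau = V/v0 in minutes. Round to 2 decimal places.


tau = V / v0
tau = 42 / 18
tau = 2.33 min


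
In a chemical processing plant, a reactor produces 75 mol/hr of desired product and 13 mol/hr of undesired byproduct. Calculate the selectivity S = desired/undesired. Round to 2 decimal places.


S = desired product rate / undesired product rate
S = 75 / 13
S = 5.77


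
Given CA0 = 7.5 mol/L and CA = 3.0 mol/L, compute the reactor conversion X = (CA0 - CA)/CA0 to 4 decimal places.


X = (CA0 - CA) / CA0
X = (7.5 - 3.0) / 7.5
X = 4.5 / 7.5
X = 0.6000


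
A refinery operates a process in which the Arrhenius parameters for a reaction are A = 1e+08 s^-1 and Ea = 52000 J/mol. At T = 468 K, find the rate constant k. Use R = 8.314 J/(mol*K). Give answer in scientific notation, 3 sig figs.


k = A * exp(-Ea/(R*T))
k = 1e+08 * exp(-52000 / (8.314 * 468))
k = 1e+08 * exp(-13.364339)
k = 1.57e+02


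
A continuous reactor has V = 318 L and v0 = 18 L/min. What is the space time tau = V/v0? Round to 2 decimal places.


tau = V / v0
tau = 318 / 18
tau = 17.67 min


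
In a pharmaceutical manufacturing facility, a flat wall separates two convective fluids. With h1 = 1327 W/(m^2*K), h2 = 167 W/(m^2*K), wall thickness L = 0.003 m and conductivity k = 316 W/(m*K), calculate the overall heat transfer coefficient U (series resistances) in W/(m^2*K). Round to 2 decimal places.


1/U = 1/h1 + L/k + 1/h2
1/U = 1/1327 + 0.003/316 + 1/167
1/U = 0.0007535795 + 9.4937e-06 + 0.005988024
1/U = 0.0067510972
U = 148.12 W/(m^2*K)


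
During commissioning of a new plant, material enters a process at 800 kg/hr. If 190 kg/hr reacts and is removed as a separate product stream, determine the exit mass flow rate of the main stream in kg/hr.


Steady-state mass balance on the main outlet: F_out = F_in - F_removed
F_out = 800 - 190
F_out = 610 kg/hr


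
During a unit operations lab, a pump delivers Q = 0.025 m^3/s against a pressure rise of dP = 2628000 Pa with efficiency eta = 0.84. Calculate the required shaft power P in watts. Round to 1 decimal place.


P = Q * dP / eta
P = 0.025 * 2628000 / 0.84
P = 65700.0 / 0.84
P = 78214.3 W


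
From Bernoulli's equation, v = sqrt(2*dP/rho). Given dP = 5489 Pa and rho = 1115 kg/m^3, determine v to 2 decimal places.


v = sqrt(2*dP/rho)
v = sqrt(2*5489/1115)
v = sqrt(9.84574)
v = 3.14 m/s


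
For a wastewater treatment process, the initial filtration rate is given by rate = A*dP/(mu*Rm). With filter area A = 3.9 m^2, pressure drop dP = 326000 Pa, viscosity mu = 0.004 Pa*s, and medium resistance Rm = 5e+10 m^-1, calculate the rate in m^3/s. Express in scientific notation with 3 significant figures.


rate = A * dP / (mu * Rm)
rate = 3.9 * 326000 / (0.004 * 5e+10)
rate = 1271400.0 / 2.000e+08
rate = 6.36e-03 m^3/s


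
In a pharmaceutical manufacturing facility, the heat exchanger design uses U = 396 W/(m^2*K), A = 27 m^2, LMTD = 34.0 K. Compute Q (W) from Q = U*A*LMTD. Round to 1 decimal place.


Q = U * A * LMTD
Q = 396 * 27 * 34.0
Q = 363528.0 W


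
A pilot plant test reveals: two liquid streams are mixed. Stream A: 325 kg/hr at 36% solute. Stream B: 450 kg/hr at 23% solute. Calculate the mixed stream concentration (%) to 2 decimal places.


Mass balance on solute: F1*x1 + F2*x2 = F3*x3
F3 = F1 + F2 = 325 + 450 = 775 kg/hr
x3 = (F1*x1 + F2*x2)/F3
x3 = (325*0.36 + 450*0.23) / 775
x3 = 28.45%


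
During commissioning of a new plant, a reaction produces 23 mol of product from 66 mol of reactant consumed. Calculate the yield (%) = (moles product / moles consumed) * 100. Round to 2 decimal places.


Yield = (moles product / moles consumed) * 100%
Yield = (23 / 66) * 100
Yield = 0.3485 * 100
Yield = 34.85%


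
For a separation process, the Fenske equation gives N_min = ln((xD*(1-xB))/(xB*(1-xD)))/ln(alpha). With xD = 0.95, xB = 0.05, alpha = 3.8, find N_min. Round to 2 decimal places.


N_min = ln((xD*(1-xB))/(xB*(1-xD))) / ln(alpha)
Numerator inside ln: 0.9025 / 0.0025 = 361.0
ln(361.0) = 5.888878
ln(alpha) = ln(3.8) = 1.335001
N_min = 5.888878 / 1.335001 = 4.41


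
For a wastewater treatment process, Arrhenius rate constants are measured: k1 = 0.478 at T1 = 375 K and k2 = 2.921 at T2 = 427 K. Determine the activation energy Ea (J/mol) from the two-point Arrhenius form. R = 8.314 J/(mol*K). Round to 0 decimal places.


Ea = R * ln(k2/k1) / (1/T1 - 1/T2)
ln(k2/k1) = ln(2.921/0.478) = 1.8100706
1/T1 - 1/T2 = 1/375 - 1/427 = 0.000324746292
Ea = 8.314 * 1.8100706 / 0.000324746292
Ea = 46341 J/mol


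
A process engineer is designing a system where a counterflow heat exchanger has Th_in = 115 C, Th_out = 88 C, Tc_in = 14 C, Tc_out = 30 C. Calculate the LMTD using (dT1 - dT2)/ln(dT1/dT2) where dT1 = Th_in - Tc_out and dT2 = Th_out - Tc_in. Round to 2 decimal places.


dT1 = Th_in - Tc_out = 115 - 30 = 85
dT2 = Th_out - Tc_in = 88 - 14 = 74
LMTD = (dT1 - dT2) / ln(dT1/dT2)
LMTD = (85 - 74) / ln(85/74)
LMTD = 79.37 K


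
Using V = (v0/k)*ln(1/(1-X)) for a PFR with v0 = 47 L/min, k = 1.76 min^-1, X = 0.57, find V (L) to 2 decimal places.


V = (v0/k) * ln(1/(1-X))
V = (47/1.76) * ln(1/(1-0.57))
V = 26.704545 * ln(2.325581)
V = 26.704545 * 0.84397
V = 22.54 L


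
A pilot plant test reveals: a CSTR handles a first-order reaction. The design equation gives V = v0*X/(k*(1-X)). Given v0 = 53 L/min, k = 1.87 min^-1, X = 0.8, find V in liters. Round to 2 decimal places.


V = v0 * X / (k * (1 - X))
V = 53 * 0.8 / (1.87 * (1 - 0.8))
V = 42.4 / (1.87 * 0.2)
V = 42.4 / 0.374
V = 113.37 L


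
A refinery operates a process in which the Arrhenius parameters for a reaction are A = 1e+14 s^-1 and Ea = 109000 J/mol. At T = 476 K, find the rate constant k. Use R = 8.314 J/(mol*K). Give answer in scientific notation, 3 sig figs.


k = A * exp(-Ea/(R*T))
k = 1e+14 * exp(-109000 / (8.314 * 476))
k = 1e+14 * exp(-27.542891)
k = 1.09e+02


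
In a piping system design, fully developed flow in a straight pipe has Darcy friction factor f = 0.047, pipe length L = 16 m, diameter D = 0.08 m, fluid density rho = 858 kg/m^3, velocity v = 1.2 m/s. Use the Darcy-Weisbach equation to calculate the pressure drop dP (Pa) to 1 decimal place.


dP = f * (L/D) * (rho*v^2/2)
dP = 0.047 * (16/0.08) * (858*1.2^2/2)
L/D = 200.0
rho*v^2/2 = 858*1.44/2 = 617.76
dP = 0.047 * 200.0 * 617.76
dP = 5806.9 Pa


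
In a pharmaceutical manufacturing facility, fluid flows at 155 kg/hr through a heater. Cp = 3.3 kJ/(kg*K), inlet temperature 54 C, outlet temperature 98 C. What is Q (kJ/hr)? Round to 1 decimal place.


Q = m_dot * Cp * (T2 - T1)
Q = 155 * 3.3 * (98 - 54)
Q = 155 * 3.3 * 44
Q = 22506.0 kJ/hr


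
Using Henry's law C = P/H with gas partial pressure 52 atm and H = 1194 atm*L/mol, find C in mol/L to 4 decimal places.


C = P / H
C = 52 / 1194
C = 0.0436 mol/L


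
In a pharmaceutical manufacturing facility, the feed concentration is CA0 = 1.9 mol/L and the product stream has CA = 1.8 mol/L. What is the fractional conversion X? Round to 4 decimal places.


X = (CA0 - CA) / CA0
X = (1.9 - 1.8) / 1.9
X = 0.1 / 1.9
X = 0.0526


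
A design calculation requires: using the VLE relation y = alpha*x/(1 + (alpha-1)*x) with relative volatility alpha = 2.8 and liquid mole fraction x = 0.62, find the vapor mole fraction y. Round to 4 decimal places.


y = alpha*x / (1 + (alpha-1)*x)
y = 2.8*0.62 / (1 + (2.8-1)*0.62)
y = 1.736 / (1 + 1.116)
y = 1.736 / 2.116
y = 0.8204


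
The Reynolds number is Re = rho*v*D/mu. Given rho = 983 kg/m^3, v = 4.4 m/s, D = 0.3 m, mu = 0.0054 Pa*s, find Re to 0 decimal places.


Re = rho * v * D / mu
Re = 983 * 4.4 * 0.3 / 0.0054
Re = 1297.56 / 0.0054
Re = 240289


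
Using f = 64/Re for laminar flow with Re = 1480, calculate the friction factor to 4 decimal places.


f = 64 / Re
f = 64 / 1480
f = 0.0432


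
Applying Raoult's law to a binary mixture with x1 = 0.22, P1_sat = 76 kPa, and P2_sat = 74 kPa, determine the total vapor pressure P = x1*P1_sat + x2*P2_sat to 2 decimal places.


P = x1*P1_sat + x2*P2_sat
x2 = 1 - x1 = 1 - 0.22 = 0.78
P = 0.22*76 + 0.78*74
P = 16.72 + 57.72
P = 74.44 kPa


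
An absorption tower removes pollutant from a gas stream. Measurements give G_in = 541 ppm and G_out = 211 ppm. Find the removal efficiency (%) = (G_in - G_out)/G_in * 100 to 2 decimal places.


Efficiency = (G_in - G_out) / G_in * 100%
Efficiency = (541 - 211) / 541 * 100
Efficiency = 330 / 541 * 100
Efficiency = 61.00%


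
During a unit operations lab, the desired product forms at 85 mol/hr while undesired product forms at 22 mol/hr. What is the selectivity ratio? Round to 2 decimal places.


S = desired product rate / undesired product rate
S = 85 / 22
S = 3.86


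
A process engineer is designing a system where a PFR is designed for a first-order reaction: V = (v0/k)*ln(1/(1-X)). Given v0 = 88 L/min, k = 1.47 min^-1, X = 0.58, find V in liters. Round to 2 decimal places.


V = (v0/k) * ln(1/(1-X))
V = (88/1.47) * ln(1/(1-0.58))
V = 59.863946 * ln(2.380952)
V = 59.863946 * 0.8675
V = 51.93 L


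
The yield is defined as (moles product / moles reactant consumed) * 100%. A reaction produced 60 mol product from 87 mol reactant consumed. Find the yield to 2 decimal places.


Yield = (moles product / moles consumed) * 100%
Yield = (60 / 87) * 100
Yield = 0.6897 * 100
Yield = 68.97%


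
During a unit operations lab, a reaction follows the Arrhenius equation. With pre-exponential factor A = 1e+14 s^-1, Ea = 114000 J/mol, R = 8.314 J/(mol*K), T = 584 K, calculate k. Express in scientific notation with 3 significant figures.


k = A * exp(-Ea/(R*T))
k = 1e+14 * exp(-114000 / (8.314 * 584))
k = 1e+14 * exp(-23.479129)
k = 6.36e+03


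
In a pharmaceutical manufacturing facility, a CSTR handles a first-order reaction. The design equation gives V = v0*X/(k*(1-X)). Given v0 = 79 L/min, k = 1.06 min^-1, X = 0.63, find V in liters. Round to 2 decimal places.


V = v0 * X / (k * (1 - X))
V = 79 * 0.63 / (1.06 * (1 - 0.63))
V = 49.77 / (1.06 * 0.37)
V = 49.77 / 0.3922
V = 126.90 L


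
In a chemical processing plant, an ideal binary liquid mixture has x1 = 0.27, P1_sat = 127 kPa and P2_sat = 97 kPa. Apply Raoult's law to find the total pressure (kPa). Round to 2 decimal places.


P = x1*P1_sat + x2*P2_sat
x2 = 1 - x1 = 1 - 0.27 = 0.73
P = 0.27*127 + 0.73*97
P = 34.29 + 70.81
P = 105.10 kPa


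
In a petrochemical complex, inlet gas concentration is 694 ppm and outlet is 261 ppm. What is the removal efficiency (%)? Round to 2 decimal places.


Efficiency = (G_in - G_out) / G_in * 100%
Efficiency = (694 - 261) / 694 * 100
Efficiency = 433 / 694 * 100
Efficiency = 62.39%


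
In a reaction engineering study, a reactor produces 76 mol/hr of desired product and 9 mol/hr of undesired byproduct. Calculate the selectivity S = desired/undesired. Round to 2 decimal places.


S = desired product rate / undesired product rate
S = 76 / 9
S = 8.44


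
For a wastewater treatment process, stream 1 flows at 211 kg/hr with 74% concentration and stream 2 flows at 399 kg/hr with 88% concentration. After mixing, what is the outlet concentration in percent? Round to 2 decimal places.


Mass balance on solute: F1*x1 + F2*x2 = F3*x3
F3 = F1 + F2 = 211 + 399 = 610 kg/hr
x3 = (F1*x1 + F2*x2)/F3
x3 = (211*0.74 + 399*0.88) / 610
x3 = 83.16%


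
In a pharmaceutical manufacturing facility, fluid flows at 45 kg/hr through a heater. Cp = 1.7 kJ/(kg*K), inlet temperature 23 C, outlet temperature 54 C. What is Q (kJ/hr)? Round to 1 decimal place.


Q = m_dot * Cp * (T2 - T1)
Q = 45 * 1.7 * (54 - 23)
Q = 45 * 1.7 * 31
Q = 2371.5 kJ/hr


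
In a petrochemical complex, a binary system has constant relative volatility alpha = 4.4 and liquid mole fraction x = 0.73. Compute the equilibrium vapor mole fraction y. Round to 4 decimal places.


y = alpha*x / (1 + (alpha-1)*x)
y = 4.4*0.73 / (1 + (4.4-1)*0.73)
y = 3.212 / (1 + 2.482)
y = 3.212 / 3.482
y = 0.9225


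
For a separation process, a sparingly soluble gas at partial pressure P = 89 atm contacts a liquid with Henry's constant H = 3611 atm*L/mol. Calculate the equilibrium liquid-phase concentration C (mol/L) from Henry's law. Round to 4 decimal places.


C = P / H
C = 89 / 3611
C = 0.0246 mol/L


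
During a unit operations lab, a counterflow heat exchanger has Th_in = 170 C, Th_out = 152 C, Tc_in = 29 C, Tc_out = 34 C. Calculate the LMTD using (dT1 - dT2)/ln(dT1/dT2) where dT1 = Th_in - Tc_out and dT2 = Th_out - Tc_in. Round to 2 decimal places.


dT1 = Th_in - Tc_out = 170 - 34 = 136
dT2 = Th_out - Tc_in = 152 - 29 = 123
LMTD = (dT1 - dT2) / ln(dT1/dT2)
LMTD = (136 - 123) / ln(136/123)
LMTD = 129.39 K


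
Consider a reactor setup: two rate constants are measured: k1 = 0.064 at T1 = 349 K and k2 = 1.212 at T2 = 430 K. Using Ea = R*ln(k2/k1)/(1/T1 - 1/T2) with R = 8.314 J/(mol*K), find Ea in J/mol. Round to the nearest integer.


Ea = R * ln(k2/k1) / (1/T1 - 1/T2)
ln(k2/k1) = ln(1.212/0.064) = 2.9411441
1/T1 - 1/T2 = 1/349 - 1/430 = 0.000539748118
Ea = 8.314 * 2.9411441 / 0.000539748118
Ea = 45304 J/mol


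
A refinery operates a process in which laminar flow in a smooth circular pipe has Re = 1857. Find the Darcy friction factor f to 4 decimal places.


f = 64 / Re
f = 64 / 1857
f = 0.0345


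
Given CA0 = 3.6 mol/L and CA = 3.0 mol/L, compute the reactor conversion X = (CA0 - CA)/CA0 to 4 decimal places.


X = (CA0 - CA) / CA0
X = (3.6 - 3.0) / 3.6
X = 0.6 / 3.6
X = 0.1667


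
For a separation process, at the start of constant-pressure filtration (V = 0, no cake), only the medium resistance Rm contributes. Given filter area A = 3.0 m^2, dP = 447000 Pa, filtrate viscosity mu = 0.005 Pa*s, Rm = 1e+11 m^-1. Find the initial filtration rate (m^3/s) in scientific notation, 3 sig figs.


rate = A * dP / (mu * Rm)
rate = 3.0 * 447000 / (0.005 * 1e+11)
rate = 1341000.0 / 5.000e+08
rate = 2.68e-03 m^3/s


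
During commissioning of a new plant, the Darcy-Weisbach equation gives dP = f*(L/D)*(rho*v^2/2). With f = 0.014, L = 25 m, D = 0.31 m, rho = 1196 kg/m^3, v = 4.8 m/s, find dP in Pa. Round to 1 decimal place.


dP = f * (L/D) * (rho*v^2/2)
dP = 0.014 * (25/0.31) * (1196*4.8^2/2)
L/D = 80.64516129
rho*v^2/2 = 1196*23.04/2 = 13777.92
dP = 0.014 * 80.64516129 * 13777.92
dP = 15555.7 Pa


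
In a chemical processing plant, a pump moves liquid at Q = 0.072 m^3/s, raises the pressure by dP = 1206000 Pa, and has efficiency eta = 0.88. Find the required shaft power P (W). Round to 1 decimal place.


P = Q * dP / eta
P = 0.072 * 1206000 / 0.88
P = 86832.0 / 0.88
P = 98672.7 W


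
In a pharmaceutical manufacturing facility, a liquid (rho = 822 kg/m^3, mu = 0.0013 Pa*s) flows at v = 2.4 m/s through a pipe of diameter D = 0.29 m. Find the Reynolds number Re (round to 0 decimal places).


Re = rho * v * D / mu
Re = 822 * 2.4 * 0.29 / 0.0013
Re = 572.112 / 0.0013
Re = 440086


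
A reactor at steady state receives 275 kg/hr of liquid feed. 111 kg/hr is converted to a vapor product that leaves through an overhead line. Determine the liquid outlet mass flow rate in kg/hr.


Steady-state mass balance on the main outlet: F_out = F_in - F_removed
F_out = 275 - 111
F_out = 164 kg/hr


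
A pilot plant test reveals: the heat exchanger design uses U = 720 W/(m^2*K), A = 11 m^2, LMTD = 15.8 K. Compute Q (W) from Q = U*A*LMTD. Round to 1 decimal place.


Q = U * A * LMTD
Q = 720 * 11 * 15.8
Q = 125136.0 W


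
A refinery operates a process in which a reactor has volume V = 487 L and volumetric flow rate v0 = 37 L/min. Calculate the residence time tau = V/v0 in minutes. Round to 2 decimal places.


tau = V / v0
tau = 487 / 37
tau = 13.16 min


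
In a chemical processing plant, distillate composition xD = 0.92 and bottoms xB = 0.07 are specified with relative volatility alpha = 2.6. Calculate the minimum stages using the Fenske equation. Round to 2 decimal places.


N_min = ln((xD*(1-xB))/(xB*(1-xD))) / ln(alpha)
Numerator inside ln: 0.8556 / 0.0056 = 152.785714
ln(152.785714) = 5.029036
ln(alpha) = ln(2.6) = 0.955511
N_min = 5.029036 / 0.955511 = 5.26


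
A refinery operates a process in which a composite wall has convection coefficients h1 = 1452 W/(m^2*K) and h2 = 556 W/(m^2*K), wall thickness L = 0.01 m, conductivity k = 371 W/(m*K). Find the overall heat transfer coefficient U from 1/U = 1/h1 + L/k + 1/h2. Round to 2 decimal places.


1/U = 1/h1 + L/k + 1/h2
1/U = 1/1452 + 0.01/371 + 1/556
1/U = 0.0006887052 + 2.69542e-05 + 0.0017985612
1/U = 0.0025142206
U = 397.74 W/(m^2*K)


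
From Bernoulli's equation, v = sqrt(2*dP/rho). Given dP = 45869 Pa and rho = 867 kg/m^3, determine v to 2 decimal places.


v = sqrt(2*dP/rho)
v = sqrt(2*45869/867)
v = sqrt(105.810842)
v = 10.29 m/s


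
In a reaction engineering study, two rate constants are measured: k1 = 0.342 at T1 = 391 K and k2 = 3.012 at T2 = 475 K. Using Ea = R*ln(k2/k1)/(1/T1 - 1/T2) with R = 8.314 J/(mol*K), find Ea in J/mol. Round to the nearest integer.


Ea = R * ln(k2/k1) / (1/T1 - 1/T2)
ln(k2/k1) = ln(3.012/0.342) = 2.1755489
1/T1 - 1/T2 = 1/391 - 1/475 = 0.000452281599
Ea = 8.314 * 2.1755489 / 0.000452281599
Ea = 39992 J/mol


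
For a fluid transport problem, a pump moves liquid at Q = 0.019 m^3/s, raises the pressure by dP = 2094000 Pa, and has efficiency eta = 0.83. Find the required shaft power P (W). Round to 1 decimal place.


P = Q * dP / eta
P = 0.019 * 2094000 / 0.83
P = 39786.0 / 0.83
P = 47934.9 W


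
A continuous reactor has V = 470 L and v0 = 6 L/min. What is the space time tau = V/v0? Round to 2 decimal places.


tau = V / v0
tau = 470 / 6
tau = 78.33 min


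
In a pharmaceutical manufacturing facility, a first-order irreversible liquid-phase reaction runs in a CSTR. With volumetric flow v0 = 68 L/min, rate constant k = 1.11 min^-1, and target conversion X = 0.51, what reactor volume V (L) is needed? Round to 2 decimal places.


V = v0 * X / (k * (1 - X))
V = 68 * 0.51 / (1.11 * (1 - 0.51))
V = 34.68 / (1.11 * 0.49)
V = 34.68 / 0.5439
V = 63.76 L


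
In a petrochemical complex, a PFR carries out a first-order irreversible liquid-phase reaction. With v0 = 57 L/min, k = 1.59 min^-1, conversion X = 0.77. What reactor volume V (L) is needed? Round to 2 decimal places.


V = (v0/k) * ln(1/(1-X))
V = (57/1.59) * ln(1/(1-0.77))
V = 35.849057 * ln(4.347826)
V = 35.849057 * 1.469676
V = 52.69 L


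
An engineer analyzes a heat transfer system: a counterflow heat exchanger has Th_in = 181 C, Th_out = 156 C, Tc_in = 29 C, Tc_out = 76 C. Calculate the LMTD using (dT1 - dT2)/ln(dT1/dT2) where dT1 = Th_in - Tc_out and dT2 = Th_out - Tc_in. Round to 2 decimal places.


dT1 = Th_in - Tc_out = 181 - 76 = 105
dT2 = Th_out - Tc_in = 156 - 29 = 127
LMTD = (dT1 - dT2) / ln(dT1/dT2)
LMTD = (105 - 127) / ln(105/127)
LMTD = 115.65 K


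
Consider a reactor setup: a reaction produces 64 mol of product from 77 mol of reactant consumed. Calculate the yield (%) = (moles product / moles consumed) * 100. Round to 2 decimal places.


Yield = (moles product / moles consumed) * 100%
Yield = (64 / 77) * 100
Yield = 0.8312 * 100
Yield = 83.12%


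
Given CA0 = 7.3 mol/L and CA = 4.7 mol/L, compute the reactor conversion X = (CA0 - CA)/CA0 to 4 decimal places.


X = (CA0 - CA) / CA0
X = (7.3 - 4.7) / 7.3
X = 2.6 / 7.3
X = 0.3562


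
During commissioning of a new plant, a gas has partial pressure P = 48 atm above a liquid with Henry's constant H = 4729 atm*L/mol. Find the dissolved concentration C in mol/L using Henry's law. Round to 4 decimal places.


C = P / H
C = 48 / 4729
C = 0.0102 mol/L


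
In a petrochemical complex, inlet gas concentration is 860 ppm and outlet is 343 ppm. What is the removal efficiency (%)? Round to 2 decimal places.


Efficiency = (G_in - G_out) / G_in * 100%
Efficiency = (860 - 343) / 860 * 100
Efficiency = 517 / 860 * 100
Efficiency = 60.12%


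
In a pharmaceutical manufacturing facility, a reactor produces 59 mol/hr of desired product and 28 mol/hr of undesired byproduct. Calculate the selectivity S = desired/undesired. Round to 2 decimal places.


S = desired product rate / undesired product rate
S = 59 / 28
S = 2.11


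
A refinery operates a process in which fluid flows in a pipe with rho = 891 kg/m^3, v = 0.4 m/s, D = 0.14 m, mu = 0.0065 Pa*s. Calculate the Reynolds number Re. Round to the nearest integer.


Re = rho * v * D / mu
Re = 891 * 0.4 * 0.14 / 0.0065
Re = 49.896 / 0.0065
Re = 7676


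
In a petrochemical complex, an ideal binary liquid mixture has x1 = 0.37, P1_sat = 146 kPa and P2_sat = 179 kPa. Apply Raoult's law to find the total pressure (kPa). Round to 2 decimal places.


P = x1*P1_sat + x2*P2_sat
x2 = 1 - x1 = 1 - 0.37 = 0.63
P = 0.37*146 + 0.63*179
P = 54.02 + 112.77
P = 166.79 kPa


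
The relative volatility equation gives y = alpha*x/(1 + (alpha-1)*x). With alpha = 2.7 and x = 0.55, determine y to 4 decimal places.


y = alpha*x / (1 + (alpha-1)*x)
y = 2.7*0.55 / (1 + (2.7-1)*0.55)
y = 1.485 / (1 + 0.935)
y = 1.485 / 1.935
y = 0.7674


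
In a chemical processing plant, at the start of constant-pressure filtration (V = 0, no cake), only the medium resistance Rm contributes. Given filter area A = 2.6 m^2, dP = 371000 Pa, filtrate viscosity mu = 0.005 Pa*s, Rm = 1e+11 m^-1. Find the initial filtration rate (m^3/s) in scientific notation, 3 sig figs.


rate = A * dP / (mu * Rm)
rate = 2.6 * 371000 / (0.005 * 1e+11)
rate = 964600.0 / 5.000e+08
rate = 1.93e-03 m^3/s


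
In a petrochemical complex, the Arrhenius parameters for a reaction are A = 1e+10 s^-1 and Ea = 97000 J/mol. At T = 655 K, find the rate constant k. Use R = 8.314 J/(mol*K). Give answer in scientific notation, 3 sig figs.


k = A * exp(-Ea/(R*T))
k = 1e+10 * exp(-97000 / (8.314 * 655))
k = 1e+10 * exp(-17.812317)
k = 1.84e+02


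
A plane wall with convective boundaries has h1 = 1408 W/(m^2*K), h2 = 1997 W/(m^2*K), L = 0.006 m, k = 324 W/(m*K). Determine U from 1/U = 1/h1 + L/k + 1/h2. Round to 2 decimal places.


1/U = 1/h1 + L/k + 1/h2
1/U = 1/1408 + 0.006/324 + 1/1997
1/U = 0.0007102273 + 1.85185e-05 + 0.0005007511
1/U = 0.0012294969
U = 813.34 W/(m^2*K)


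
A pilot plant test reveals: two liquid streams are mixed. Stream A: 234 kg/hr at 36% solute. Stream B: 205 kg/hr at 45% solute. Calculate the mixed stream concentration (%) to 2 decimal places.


Mass balance on solute: F1*x1 + F2*x2 = F3*x3
F3 = F1 + F2 = 234 + 205 = 439 kg/hr
x3 = (F1*x1 + F2*x2)/F3
x3 = (234*0.36 + 205*0.45) / 439
x3 = 40.20%


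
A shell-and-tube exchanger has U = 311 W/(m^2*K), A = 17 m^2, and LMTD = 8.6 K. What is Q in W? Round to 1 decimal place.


Q = U * A * LMTD
Q = 311 * 17 * 8.6
Q = 45468.2 W


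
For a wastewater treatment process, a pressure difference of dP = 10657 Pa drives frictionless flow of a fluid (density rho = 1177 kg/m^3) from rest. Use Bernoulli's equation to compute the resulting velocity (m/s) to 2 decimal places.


v = sqrt(2*dP/rho)
v = sqrt(2*10657/1177)
v = sqrt(18.108751)
v = 4.26 m/s


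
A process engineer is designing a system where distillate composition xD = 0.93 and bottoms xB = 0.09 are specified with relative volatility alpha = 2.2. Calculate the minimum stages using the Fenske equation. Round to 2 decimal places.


N_min = ln((xD*(1-xB))/(xB*(1-xD))) / ln(alpha)
Numerator inside ln: 0.8463 / 0.0063 = 134.333333
ln(134.333333) = 4.900324
ln(alpha) = ln(2.2) = 0.788457
N_min = 4.900324 / 0.788457 = 6.22


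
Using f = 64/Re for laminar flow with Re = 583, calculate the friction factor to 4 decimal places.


f = 64 / Re
f = 64 / 583
f = 0.1098


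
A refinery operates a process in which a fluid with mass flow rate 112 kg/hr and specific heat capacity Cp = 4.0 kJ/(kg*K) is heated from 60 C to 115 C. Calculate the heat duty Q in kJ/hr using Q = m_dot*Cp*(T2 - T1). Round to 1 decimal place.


Q = m_dot * Cp * (T2 - T1)
Q = 112 * 4.0 * (115 - 60)
Q = 112 * 4.0 * 55
Q = 24640.0 kJ/hr


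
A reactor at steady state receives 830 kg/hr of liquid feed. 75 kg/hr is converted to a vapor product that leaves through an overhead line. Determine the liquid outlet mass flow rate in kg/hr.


Steady-state mass balance on the main outlet: F_out = F_in - F_removed
F_out = 830 - 75
F_out = 755 kg/hr
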